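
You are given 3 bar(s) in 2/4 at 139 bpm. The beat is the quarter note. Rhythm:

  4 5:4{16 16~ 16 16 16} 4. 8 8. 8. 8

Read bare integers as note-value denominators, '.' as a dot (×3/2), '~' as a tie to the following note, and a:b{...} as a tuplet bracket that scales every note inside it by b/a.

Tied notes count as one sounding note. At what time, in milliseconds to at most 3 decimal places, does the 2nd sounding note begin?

note 2 onset = 1b = 431.655ms

1. 0.0ms @ 0 + 431.655ms (1)
2. 431.655ms @ 1 + 86.331ms (1/5)
3. 517.986ms @ 6/5 + 172.662ms (2/5)
4. 690.647ms @ 8/5 + 86.331ms (1/5)
5. 776.978ms @ 9/5 + 86.331ms (1/5)
6. 863.309ms @ 2 + 647.482ms (3/2)
7. 1510.791ms @ 7/2 + 215.827ms (1/2)
8. 1726.619ms @ 4 + 323.741ms (3/4)
9. 2050.36ms @ 19/4 + 323.741ms (3/4)
10. 2374.101ms @ 11/2 + 215.827ms (1/2)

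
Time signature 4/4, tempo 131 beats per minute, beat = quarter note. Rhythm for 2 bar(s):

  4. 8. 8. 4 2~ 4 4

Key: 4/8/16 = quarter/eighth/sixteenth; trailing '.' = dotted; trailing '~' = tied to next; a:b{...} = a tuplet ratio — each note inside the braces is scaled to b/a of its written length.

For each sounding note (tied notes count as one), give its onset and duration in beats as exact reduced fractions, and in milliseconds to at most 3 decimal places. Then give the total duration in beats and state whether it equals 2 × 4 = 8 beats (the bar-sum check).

1) 0.0ms=0b +687.023ms=3/2b
2) 687.023ms=3/2b +343.511ms=3/4b
3) 1030.534ms=9/4b +343.511ms=3/4b
4) 1374.046ms=3b +458.015ms=1b
5) 1832.061ms=4b +1374.046ms=3b
6) 3206.107ms=7b +458.015ms=1b
Σ=8b of 8 (131bpm 4/4) — PASS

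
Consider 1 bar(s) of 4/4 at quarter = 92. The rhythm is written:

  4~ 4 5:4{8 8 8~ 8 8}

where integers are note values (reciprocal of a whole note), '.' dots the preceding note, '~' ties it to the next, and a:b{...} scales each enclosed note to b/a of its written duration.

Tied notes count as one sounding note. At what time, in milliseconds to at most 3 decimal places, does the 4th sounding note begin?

note 4 onset = 14/5b = 1826.087ms

1. 0.0ms @ 0 + 1304.348ms (2)
2. 1304.348ms @ 2 + 260.87ms (2/5)
3. 1565.217ms @ 12/5 + 260.87ms (2/5)
4. 1826.087ms @ 14/5 + 521.739ms (4/5)
5. 2347.826ms @ 18/5 + 260.87ms (2/5)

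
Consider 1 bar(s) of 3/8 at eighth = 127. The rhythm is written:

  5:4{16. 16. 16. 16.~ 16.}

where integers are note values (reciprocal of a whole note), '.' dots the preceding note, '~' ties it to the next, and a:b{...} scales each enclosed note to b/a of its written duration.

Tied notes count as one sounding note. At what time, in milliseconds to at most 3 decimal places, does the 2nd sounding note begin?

note 2 onset = 3/5b = 283.465ms

1. 0.0ms @ 0 + 283.465ms (3/5)
2. 283.465ms @ 3/5 + 283.465ms (3/5)
3. 566.929ms @ 6/5 + 283.465ms (3/5)
4. 850.394ms @ 9/5 + 566.929ms (6/5)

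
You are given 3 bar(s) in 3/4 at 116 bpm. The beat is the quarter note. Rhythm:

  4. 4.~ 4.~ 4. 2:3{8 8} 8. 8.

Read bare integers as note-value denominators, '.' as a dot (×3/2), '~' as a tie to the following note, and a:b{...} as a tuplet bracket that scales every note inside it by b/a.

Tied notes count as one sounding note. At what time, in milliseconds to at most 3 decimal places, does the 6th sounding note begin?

1. 0.0ms @ 0 + 775.862ms (3/2)
2. 775.862ms @ 3/2 + 2327.586ms (9/2)
3. 3103.448ms @ 6 + 387.931ms (3/4)
4. 3491.379ms @ 27/4 + 387.931ms (3/4)
5. 3879.31ms @ 15/2 + 387.931ms (3/4)
6. 4267.241ms @ 33/4 + 387.931ms (3/4)

note 6 onset = 33/4b = 4267.241ms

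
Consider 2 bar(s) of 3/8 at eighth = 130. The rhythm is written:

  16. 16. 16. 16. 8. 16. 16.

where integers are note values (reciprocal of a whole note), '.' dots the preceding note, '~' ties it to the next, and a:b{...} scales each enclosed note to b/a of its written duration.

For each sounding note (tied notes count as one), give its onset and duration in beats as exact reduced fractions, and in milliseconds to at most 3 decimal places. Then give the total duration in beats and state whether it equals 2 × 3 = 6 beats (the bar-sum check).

1) 0.0ms=0b +346.154ms=3/4b
2) 346.154ms=3/4b +346.154ms=3/4b
3) 692.308ms=3/2b +346.154ms=3/4b
4) 1038.462ms=9/4b +346.154ms=3/4b
5) 1384.615ms=3b +692.308ms=3/2b
6) 2076.923ms=9/2b +346.154ms=3/4b
7) 2423.077ms=21/4b +346.154ms=3/4b
Σ=6b of 6 (130bpm 3/8) — PASS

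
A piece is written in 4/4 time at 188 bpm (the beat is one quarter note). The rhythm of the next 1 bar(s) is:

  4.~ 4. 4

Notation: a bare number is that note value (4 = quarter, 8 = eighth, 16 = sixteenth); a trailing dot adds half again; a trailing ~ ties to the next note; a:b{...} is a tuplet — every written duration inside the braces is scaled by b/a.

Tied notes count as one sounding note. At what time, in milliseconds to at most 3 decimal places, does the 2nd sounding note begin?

note 2 onset = 3b = 957.447ms

1. 0.0ms @ 0 + 957.447ms (3)
2. 957.447ms @ 3 + 319.149ms (1)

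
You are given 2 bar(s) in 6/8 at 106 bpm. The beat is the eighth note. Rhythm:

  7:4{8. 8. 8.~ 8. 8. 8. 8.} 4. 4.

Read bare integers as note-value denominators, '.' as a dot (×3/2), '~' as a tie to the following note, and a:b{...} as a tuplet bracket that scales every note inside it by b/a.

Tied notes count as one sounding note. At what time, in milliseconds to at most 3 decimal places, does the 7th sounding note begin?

1. 0.0ms @ 0 + 485.175ms (6/7)
2. 485.175ms @ 6/7 + 485.175ms (6/7)
3. 970.35ms @ 12/7 + 970.35ms (12/7)
4. 1940.701ms @ 24/7 + 485.175ms (6/7)
5. 2425.876ms @ 30/7 + 485.175ms (6/7)
6. 2911.051ms @ 36/7 + 485.175ms (6/7)
7. 3396.226ms @ 6 + 1698.113ms (3)
8. 5094.34ms @ 9 + 1698.113ms (3)

note 7 onset = 6b = 3396.226ms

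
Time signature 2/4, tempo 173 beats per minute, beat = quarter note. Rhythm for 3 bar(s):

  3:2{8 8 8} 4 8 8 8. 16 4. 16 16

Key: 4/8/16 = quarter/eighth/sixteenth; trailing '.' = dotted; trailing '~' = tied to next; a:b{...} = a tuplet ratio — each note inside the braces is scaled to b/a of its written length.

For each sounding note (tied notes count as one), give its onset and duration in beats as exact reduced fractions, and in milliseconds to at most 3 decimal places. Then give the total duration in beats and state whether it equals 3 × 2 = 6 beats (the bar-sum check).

1) 0.0ms=0b +115.607ms=1/3b
2) 115.607ms=1/3b +115.607ms=1/3b
3) 231.214ms=2/3b +115.607ms=1/3b
4) 346.821ms=1b +346.821ms=1b
5) 693.642ms=2b +173.41ms=1/2b
6) 867.052ms=5/2b +173.41ms=1/2b
7) 1040.462ms=3b +260.116ms=3/4b
8) 1300.578ms=15/4b +86.705ms=1/4b
9) 1387.283ms=4b +520.231ms=3/2b
10) 1907.514ms=11/2b +86.705ms=1/4b
11) 1994.22ms=23/4b +86.705ms=1/4b
Σ=6b of 6 (173bpm 2/4) — PASS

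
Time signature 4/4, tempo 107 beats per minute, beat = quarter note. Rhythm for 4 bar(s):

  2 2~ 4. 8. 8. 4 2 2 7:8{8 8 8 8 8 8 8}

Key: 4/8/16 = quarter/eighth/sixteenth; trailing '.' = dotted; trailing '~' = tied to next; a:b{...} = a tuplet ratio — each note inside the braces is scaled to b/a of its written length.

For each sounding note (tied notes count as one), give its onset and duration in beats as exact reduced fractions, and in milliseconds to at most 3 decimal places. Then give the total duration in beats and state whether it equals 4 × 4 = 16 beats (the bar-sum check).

1) 0.0ms=0b +1121.495ms=2b
2) 1121.495ms=2b +1962.617ms=7/2b
3) 3084.112ms=11/2b +420.561ms=3/4b
4) 3504.673ms=25/4b +420.561ms=3/4b
5) 3925.234ms=7b +560.748ms=1b
6) 4485.981ms=8b +1121.495ms=2b
7) 5607.477ms=10b +1121.495ms=2b
8) 6728.972ms=12b +320.427ms=4/7b
9) 7049.399ms=88/7b +320.427ms=4/7b
10) 7369.826ms=92/7b +320.427ms=4/7b
11) 7690.254ms=96/7b +320.427ms=4/7b
12) 8010.681ms=100/7b +320.427ms=4/7b
13) 8331.108ms=104/7b +320.427ms=4/7b
14) 8651.535ms=108/7b +320.427ms=4/7b
Σ=16b of 16 (107bpm 4/4) — PASS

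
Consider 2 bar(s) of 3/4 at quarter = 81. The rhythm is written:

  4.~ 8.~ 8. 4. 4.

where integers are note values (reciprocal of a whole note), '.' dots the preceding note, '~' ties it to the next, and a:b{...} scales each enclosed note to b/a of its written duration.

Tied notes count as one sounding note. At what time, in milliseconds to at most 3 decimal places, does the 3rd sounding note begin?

1. 0.0ms @ 0 + 2222.222ms (3)
2. 2222.222ms @ 3 + 1111.111ms (3/2)
3. 3333.333ms @ 9/2 + 1111.111ms (3/2)

note 3 onset = 9/2b = 3333.333ms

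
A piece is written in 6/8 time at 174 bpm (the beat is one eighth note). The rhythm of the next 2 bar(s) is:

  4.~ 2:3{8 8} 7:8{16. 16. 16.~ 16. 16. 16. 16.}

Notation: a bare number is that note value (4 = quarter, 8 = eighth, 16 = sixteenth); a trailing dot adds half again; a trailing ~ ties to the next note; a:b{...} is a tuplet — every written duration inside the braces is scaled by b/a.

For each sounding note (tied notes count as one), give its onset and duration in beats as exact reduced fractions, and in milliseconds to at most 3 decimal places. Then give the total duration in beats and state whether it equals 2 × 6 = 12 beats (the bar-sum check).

1) 0.0ms=0b +1551.724ms=9/2b
2) 1551.724ms=9/2b +517.241ms=3/2b
3) 2068.966ms=6b +295.567ms=6/7b
4) 2364.532ms=48/7b +295.567ms=6/7b
5) 2660.099ms=54/7b +591.133ms=12/7b
6) 3251.232ms=66/7b +295.567ms=6/7b
7) 3546.798ms=72/7b +295.567ms=6/7b
8) 3842.365ms=78/7b +295.567ms=6/7b
Σ=12b of 12 (174bpm 6/8) — PASS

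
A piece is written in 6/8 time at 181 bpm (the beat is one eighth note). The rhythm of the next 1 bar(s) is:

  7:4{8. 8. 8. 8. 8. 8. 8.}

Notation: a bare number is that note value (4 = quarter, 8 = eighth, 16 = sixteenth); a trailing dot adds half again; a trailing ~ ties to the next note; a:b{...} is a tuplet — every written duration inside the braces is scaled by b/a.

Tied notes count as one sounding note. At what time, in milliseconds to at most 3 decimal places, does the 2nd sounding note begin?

1. 0.0ms @ 0 + 284.136ms (6/7)
2. 284.136ms @ 6/7 + 284.136ms (6/7)
3. 568.272ms @ 12/7 + 284.136ms (6/7)
4. 852.407ms @ 18/7 + 284.136ms (6/7)
5. 1136.543ms @ 24/7 + 284.136ms (6/7)
6. 1420.679ms @ 30/7 + 284.136ms (6/7)
7. 1704.815ms @ 36/7 + 284.136ms (6/7)

note 2 onset = 6/7b = 284.136ms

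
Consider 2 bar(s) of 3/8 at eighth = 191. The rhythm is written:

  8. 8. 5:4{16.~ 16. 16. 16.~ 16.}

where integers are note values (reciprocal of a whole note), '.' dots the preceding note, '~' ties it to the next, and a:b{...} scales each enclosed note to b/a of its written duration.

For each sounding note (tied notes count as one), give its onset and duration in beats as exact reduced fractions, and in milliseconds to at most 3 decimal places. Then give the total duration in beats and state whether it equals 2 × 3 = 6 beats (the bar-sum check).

1) 0.0ms=0b +471.204ms=3/2b
2) 471.204ms=3/2b +471.204ms=3/2b
3) 942.408ms=3b +376.963ms=6/5b
4) 1319.372ms=21/5b +188.482ms=3/5b
5) 1507.853ms=24/5b +376.963ms=6/5b
Σ=6b of 6 (191bpm 3/8) — PASS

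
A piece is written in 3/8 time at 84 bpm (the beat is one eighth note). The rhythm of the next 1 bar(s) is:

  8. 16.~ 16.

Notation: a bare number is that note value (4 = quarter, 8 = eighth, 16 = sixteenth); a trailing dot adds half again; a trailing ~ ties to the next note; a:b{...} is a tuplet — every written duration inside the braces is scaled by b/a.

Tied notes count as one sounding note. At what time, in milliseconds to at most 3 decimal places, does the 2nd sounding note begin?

1. 0.0ms @ 0 + 1071.429ms (3/2)
2. 1071.429ms @ 3/2 + 1071.429ms (3/2)

note 2 onset = 3/2b = 1071.429ms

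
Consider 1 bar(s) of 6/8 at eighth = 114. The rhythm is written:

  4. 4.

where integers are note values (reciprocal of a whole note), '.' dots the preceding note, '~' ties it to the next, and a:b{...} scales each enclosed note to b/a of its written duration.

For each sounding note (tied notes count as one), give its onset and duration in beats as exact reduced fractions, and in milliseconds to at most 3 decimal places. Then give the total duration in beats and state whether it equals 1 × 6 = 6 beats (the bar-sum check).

1) 0.0ms=0b +1578.947ms=3b
2) 1578.947ms=3b +1578.947ms=3b
Σ=6b of 6 (114bpm 6/8) — PASS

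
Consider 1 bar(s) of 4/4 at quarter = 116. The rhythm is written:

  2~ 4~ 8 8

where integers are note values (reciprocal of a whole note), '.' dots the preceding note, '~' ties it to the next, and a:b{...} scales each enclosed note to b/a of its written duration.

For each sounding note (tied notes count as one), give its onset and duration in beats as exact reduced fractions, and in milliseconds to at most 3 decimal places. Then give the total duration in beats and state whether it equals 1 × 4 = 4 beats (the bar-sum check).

1) 0.0ms=0b +1810.345ms=7/2b
2) 1810.345ms=7/2b +258.621ms=1/2b
Σ=4b of 4 (116bpm 4/4) — PASS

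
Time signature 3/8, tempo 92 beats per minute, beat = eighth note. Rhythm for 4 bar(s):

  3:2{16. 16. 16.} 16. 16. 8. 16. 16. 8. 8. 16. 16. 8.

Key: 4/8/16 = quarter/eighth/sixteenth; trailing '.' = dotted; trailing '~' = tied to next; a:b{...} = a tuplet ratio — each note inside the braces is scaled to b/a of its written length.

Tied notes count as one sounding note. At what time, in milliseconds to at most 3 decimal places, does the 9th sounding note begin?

note 9 onset = 6b = 3913.043ms

1. 0.0ms @ 0 + 326.087ms (1/2)
2. 326.087ms @ 1/2 + 326.087ms (1/2)
3. 652.174ms @ 1 + 326.087ms (1/2)
4. 978.261ms @ 3/2 + 489.13ms (3/4)
5. 1467.391ms @ 9/4 + 489.13ms (3/4)
6. 1956.522ms @ 3 + 978.261ms (3/2)
7. 2934.783ms @ 9/2 + 489.13ms (3/4)
8. 3423.913ms @ 21/4 + 489.13ms (3/4)
9. 3913.043ms @ 6 + 978.261ms (3/2)
10. 4891.304ms @ 15/2 + 978.261ms (3/2)
11. 5869.565ms @ 9 + 489.13ms (3/4)
12. 6358.696ms @ 39/4 + 489.13ms (3/4)
13. 6847.826ms @ 21/2 + 978.261ms (3/2)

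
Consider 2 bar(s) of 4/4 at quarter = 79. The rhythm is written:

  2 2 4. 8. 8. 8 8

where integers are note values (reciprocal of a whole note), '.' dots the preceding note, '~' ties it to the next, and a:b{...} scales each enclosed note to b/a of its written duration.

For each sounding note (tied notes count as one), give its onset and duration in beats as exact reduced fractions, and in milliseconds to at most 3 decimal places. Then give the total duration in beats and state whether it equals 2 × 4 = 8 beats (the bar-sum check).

1) 0.0ms=0b +1518.987ms=2b
2) 1518.987ms=2b +1518.987ms=2b
3) 3037.975ms=4b +1139.241ms=3/2b
4) 4177.215ms=11/2b +569.62ms=3/4b
5) 4746.835ms=25/4b +569.62ms=3/4b
6) 5316.456ms=7b +379.747ms=1/2b
7) 5696.203ms=15/2b +379.747ms=1/2b
Σ=8b of 8 (79bpm 4/4) — PASS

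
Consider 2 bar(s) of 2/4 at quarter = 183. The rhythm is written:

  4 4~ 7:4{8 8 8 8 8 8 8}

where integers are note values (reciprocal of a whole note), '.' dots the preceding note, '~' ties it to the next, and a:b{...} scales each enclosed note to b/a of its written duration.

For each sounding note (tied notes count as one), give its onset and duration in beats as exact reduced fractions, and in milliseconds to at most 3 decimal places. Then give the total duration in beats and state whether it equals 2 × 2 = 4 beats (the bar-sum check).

1) 0.0ms=0b +327.869ms=1b
2) 327.869ms=1b +421.546ms=9/7b
3) 749.415ms=16/7b +93.677ms=2/7b
4) 843.091ms=18/7b +93.677ms=2/7b
5) 936.768ms=20/7b +93.677ms=2/7b
6) 1030.445ms=22/7b +93.677ms=2/7b
7) 1124.122ms=24/7b +93.677ms=2/7b
8) 1217.799ms=26/7b +93.677ms=2/7b
Σ=4b of 4 (183bpm 2/4) — PASS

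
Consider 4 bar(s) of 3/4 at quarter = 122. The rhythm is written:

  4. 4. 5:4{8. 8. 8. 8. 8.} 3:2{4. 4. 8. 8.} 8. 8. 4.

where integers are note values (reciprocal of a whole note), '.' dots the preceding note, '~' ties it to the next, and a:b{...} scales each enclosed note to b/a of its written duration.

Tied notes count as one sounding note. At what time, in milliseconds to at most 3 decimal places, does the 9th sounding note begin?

1. 0.0ms @ 0 + 737.705ms (3/2)
2. 737.705ms @ 3/2 + 737.705ms (3/2)
3. 1475.41ms @ 3 + 295.082ms (3/5)
4. 1770.492ms @ 18/5 + 295.082ms (3/5)
5. 2065.574ms @ 21/5 + 295.082ms (3/5)
6. 2360.656ms @ 24/5 + 295.082ms (3/5)
7. 2655.738ms @ 27/5 + 295.082ms (3/5)
8. 2950.82ms @ 6 + 491.803ms (1)
9. 3442.623ms @ 7 + 491.803ms (1)
10. 3934.426ms @ 8 + 245.902ms (1/2)
11. 4180.328ms @ 17/2 + 245.902ms (1/2)
12. 4426.23ms @ 9 + 368.852ms (3/4)
13. 4795.082ms @ 39/4 + 368.852ms (3/4)
14. 5163.934ms @ 21/2 + 737.705ms (3/2)

note 9 onset = 7b = 3442.623ms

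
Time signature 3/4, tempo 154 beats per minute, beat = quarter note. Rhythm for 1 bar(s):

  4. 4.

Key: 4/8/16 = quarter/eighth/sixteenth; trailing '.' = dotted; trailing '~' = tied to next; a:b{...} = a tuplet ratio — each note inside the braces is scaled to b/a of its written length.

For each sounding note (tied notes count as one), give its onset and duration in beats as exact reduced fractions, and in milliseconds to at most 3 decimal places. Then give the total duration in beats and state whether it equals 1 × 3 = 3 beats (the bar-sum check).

1) 0.0ms=0b +584.416ms=3/2b
2) 584.416ms=3/2b +584.416ms=3/2b
Σ=3b of 3 (154bpm 3/4) — PASS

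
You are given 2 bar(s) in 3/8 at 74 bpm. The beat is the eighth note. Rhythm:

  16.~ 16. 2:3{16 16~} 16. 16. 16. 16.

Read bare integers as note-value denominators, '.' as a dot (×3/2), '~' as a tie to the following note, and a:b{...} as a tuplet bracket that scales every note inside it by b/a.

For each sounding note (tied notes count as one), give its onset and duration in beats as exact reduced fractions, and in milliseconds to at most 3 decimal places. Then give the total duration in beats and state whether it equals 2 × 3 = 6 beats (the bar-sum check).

1) 0.0ms=0b +1216.216ms=3/2b
2) 1216.216ms=3/2b +608.108ms=3/4b
3) 1824.324ms=9/4b +1216.216ms=3/2b
4) 3040.541ms=15/4b +608.108ms=3/4b
5) 3648.649ms=9/2b +608.108ms=3/4b
6) 4256.757ms=21/4b +608.108ms=3/4b
Σ=6b of 6 (74bpm 3/8) — PASS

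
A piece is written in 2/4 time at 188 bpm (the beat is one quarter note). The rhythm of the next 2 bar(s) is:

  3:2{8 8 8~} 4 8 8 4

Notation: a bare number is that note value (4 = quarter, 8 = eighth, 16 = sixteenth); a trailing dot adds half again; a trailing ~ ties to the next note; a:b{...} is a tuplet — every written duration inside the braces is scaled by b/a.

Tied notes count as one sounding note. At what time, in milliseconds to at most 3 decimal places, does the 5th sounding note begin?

1. 0.0ms @ 0 + 106.383ms (1/3)
2. 106.383ms @ 1/3 + 106.383ms (1/3)
3. 212.766ms @ 2/3 + 425.532ms (4/3)
4. 638.298ms @ 2 + 159.574ms (1/2)
5. 797.872ms @ 5/2 + 159.574ms (1/2)
6. 957.447ms @ 3 + 319.149ms (1)

note 5 onset = 5/2b = 797.872ms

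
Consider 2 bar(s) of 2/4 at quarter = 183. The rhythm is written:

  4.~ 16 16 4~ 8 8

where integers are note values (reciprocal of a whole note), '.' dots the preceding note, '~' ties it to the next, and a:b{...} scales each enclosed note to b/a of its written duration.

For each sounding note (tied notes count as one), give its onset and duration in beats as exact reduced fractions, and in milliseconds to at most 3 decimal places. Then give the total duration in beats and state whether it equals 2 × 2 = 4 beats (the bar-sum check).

1) 0.0ms=0b +573.77ms=7/4b
2) 573.77ms=7/4b +81.967ms=1/4b
3) 655.738ms=2b +491.803ms=3/2b
4) 1147.541ms=7/2b +163.934ms=1/2b
Σ=4b of 4 (183bpm 2/4) — PASS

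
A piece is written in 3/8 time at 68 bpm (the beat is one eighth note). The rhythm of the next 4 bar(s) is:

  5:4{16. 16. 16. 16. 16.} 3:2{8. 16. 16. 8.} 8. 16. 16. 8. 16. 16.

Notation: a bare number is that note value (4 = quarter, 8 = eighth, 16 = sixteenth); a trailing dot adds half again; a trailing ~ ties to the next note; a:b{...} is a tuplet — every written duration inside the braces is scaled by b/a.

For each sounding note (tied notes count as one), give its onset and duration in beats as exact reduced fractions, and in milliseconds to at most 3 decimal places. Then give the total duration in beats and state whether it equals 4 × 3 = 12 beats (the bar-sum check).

1) 0.0ms=0b +529.412ms=3/5b
2) 529.412ms=3/5b +529.412ms=3/5b
3) 1058.824ms=6/5b +529.412ms=3/5b
4) 1588.235ms=9/5b +529.412ms=3/5b
5) 2117.647ms=12/5b +529.412ms=3/5b
6) 2647.059ms=3b +882.353ms=1b
7) 3529.412ms=4b +441.176ms=1/2b
8) 3970.588ms=9/2b +441.176ms=1/2b
9) 4411.765ms=5b +882.353ms=1b
10) 5294.118ms=6b +1323.529ms=3/2b
11) 6617.647ms=15/2b +661.765ms=3/4b
12) 7279.412ms=33/4b +661.765ms=3/4b
13) 7941.176ms=9b +1323.529ms=3/2b
14) 9264.706ms=21/2b +661.765ms=3/4b
15) 9926.471ms=45/4b +661.765ms=3/4b
Σ=12b of 12 (68bpm 3/8) — PASS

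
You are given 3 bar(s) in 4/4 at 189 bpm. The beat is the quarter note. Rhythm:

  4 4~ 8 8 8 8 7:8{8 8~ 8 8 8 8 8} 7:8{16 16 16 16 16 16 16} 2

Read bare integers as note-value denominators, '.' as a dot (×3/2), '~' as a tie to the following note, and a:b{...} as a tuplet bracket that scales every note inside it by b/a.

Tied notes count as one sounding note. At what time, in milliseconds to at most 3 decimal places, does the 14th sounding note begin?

1. 0.0ms @ 0 + 317.46ms (1)
2. 317.46ms @ 1 + 476.19ms (3/2)
3. 793.651ms @ 5/2 + 158.73ms (1/2)
4. 952.381ms @ 3 + 158.73ms (1/2)
5. 1111.111ms @ 7/2 + 158.73ms (1/2)
6. 1269.841ms @ 4 + 181.406ms (4/7)
7. 1451.247ms @ 32/7 + 362.812ms (8/7)
8. 1814.059ms @ 40/7 + 181.406ms (4/7)
9. 1995.465ms @ 44/7 + 181.406ms (4/7)
10. 2176.871ms @ 48/7 + 181.406ms (4/7)
11. 2358.277ms @ 52/7 + 181.406ms (4/7)
12. 2539.683ms @ 8 + 90.703ms (2/7)
13. 2630.385ms @ 58/7 + 90.703ms (2/7)
14. 2721.088ms @ 60/7 + 90.703ms (2/7)
15. 2811.791ms @ 62/7 + 90.703ms (2/7)
16. 2902.494ms @ 64/7 + 90.703ms (2/7)
17. 2993.197ms @ 66/7 + 90.703ms (2/7)
18. 3083.9ms @ 68/7 + 90.703ms (2/7)
19. 3174.603ms @ 10 + 634.921ms (2)

note 14 onset = 60/7b = 2721.088ms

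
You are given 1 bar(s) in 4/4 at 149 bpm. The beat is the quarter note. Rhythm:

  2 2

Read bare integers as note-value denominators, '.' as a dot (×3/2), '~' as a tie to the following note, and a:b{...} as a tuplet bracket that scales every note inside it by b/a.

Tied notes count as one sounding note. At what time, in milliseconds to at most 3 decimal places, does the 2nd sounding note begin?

1. 0.0ms @ 0 + 805.369ms (2)
2. 805.369ms @ 2 + 805.369ms (2)

note 2 onset = 2b = 805.369ms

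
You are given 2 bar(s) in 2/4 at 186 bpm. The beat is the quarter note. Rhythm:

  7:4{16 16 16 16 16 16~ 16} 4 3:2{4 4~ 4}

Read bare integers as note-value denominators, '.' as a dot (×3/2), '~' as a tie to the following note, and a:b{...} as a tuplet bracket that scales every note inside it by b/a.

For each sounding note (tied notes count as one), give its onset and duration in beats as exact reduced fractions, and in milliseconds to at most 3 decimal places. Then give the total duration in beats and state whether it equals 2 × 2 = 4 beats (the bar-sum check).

1) 0.0ms=0b +46.083ms=1/7b
2) 46.083ms=1/7b +46.083ms=1/7b
3) 92.166ms=2/7b +46.083ms=1/7b
4) 138.249ms=3/7b +46.083ms=1/7b
5) 184.332ms=4/7b +46.083ms=1/7b
6) 230.415ms=5/7b +92.166ms=2/7b
7) 322.581ms=1b +322.581ms=1b
8) 645.161ms=2b +215.054ms=2/3b
9) 860.215ms=8/3b +430.108ms=4/3b
Σ=4b of 4 (186bpm 2/4) — PASS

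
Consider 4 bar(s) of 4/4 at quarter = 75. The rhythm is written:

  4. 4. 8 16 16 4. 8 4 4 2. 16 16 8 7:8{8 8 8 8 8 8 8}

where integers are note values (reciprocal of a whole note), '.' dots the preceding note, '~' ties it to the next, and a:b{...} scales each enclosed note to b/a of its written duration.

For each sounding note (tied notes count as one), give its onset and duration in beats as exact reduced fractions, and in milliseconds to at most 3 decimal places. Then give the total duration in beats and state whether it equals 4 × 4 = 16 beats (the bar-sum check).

1) 0.0ms=0b +1200.0ms=3/2b
2) 1200.0ms=3/2b +1200.0ms=3/2b
3) 2400.0ms=3b +400.0ms=1/2b
4) 2800.0ms=7/2b +200.0ms=1/4b
5) 3000.0ms=15/4b +200.0ms=1/4b
6) 3200.0ms=4b +1200.0ms=3/2b
7) 4400.0ms=11/2b +400.0ms=1/2b
8) 4800.0ms=6b +800.0ms=1b
9) 5600.0ms=7b +800.0ms=1b
10) 6400.0ms=8b +2400.0ms=3b
11) 8800.0ms=11b +200.0ms=1/4b
12) 9000.0ms=45/4b +200.0ms=1/4b
13) 9200.0ms=23/2b +400.0ms=1/2b
14) 9600.0ms=12b +457.143ms=4/7b
15) 10057.143ms=88/7b +457.143ms=4/7b
16) 10514.286ms=92/7b +457.143ms=4/7b
17) 10971.429ms=96/7b +457.143ms=4/7b
18) 11428.571ms=100/7b +457.143ms=4/7b
19) 11885.714ms=104/7b +457.143ms=4/7b
20) 12342.857ms=108/7b +457.143ms=4/7b
Σ=16b of 16 (75bpm 4/4) — PASS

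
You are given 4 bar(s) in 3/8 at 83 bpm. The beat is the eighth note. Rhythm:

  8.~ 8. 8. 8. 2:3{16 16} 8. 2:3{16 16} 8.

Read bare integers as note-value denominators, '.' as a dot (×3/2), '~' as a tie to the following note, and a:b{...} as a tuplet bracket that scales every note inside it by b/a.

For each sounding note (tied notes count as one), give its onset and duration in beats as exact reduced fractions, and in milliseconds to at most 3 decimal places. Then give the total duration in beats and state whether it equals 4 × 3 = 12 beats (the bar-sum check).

1) 0.0ms=0b +2168.675ms=3b
2) 2168.675ms=3b +1084.337ms=3/2b
3) 3253.012ms=9/2b +1084.337ms=3/2b
4) 4337.349ms=6b +542.169ms=3/4b
5) 4879.518ms=27/4b +542.169ms=3/4b
6) 5421.687ms=15/2b +1084.337ms=3/2b
7) 6506.024ms=9b +542.169ms=3/4b
8) 7048.193ms=39/4b +542.169ms=3/4b
9) 7590.361ms=21/2b +1084.337ms=3/2b
Σ=12b of 12 (83bpm 3/8) — PASS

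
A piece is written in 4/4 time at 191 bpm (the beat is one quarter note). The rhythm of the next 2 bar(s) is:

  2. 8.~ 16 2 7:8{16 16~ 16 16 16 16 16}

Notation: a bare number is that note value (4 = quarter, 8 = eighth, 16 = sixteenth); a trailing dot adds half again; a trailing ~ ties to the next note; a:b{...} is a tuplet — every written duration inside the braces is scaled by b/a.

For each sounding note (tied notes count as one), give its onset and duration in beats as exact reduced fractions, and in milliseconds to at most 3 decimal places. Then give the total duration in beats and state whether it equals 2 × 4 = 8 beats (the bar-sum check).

1) 0.0ms=0b +942.408ms=3b
2) 942.408ms=3b +314.136ms=1b
3) 1256.545ms=4b +628.272ms=2b
4) 1884.817ms=6b +89.753ms=2/7b
5) 1974.57ms=44/7b +179.506ms=4/7b
6) 2154.076ms=48/7b +89.753ms=2/7b
7) 2243.829ms=50/7b +89.753ms=2/7b
8) 2333.583ms=52/7b +89.753ms=2/7b
9) 2423.336ms=54/7b +89.753ms=2/7b
Σ=8b of 8 (191bpm 4/4) — PASS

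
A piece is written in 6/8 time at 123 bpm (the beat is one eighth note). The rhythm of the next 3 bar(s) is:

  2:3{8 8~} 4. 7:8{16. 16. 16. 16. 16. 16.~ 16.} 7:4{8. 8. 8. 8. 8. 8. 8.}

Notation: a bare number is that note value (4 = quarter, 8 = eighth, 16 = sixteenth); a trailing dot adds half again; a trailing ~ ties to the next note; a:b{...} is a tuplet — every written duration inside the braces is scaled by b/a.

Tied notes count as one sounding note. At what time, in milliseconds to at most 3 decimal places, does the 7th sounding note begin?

1. 0.0ms @ 0 + 731.707ms (3/2)
2. 731.707ms @ 3/2 + 2195.122ms (9/2)
3. 2926.829ms @ 6 + 418.118ms (6/7)
4. 3344.948ms @ 48/7 + 418.118ms (6/7)
5. 3763.066ms @ 54/7 + 418.118ms (6/7)
6. 4181.185ms @ 60/7 + 418.118ms (6/7)
7. 4599.303ms @ 66/7 + 418.118ms (6/7)
8. 5017.422ms @ 72/7 + 836.237ms (12/7)
9. 5853.659ms @ 12 + 418.118ms (6/7)
10. 6271.777ms @ 90/7 + 418.118ms (6/7)
11. 6689.895ms @ 96/7 + 418.118ms (6/7)
12. 7108.014ms @ 102/7 + 418.118ms (6/7)
13. 7526.132ms @ 108/7 + 418.118ms (6/7)
14. 7944.251ms @ 114/7 + 418.118ms (6/7)
15. 8362.369ms @ 120/7 + 418.118ms (6/7)

note 7 onset = 66/7b = 4599.303ms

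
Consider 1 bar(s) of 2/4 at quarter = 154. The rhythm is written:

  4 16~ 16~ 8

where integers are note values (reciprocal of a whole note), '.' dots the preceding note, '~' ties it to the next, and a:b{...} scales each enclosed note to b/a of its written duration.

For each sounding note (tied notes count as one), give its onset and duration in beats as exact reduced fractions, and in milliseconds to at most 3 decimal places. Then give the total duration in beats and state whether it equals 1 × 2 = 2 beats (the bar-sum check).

1) 0.0ms=0b +389.61ms=1b
2) 389.61ms=1b +389.61ms=1b
Σ=2b of 2 (154bpm 2/4) — PASS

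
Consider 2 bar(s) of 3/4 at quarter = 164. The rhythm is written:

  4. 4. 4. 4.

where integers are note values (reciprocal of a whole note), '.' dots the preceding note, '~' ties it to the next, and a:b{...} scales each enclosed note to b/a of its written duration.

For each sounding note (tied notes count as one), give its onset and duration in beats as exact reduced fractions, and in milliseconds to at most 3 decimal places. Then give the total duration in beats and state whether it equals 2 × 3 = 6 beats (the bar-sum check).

1) 0.0ms=0b +548.78ms=3/2b
2) 548.78ms=3/2b +548.78ms=3/2b
3) 1097.561ms=3b +548.78ms=3/2b
4) 1646.341ms=9/2b +548.78ms=3/2b
Σ=6b of 6 (164bpm 3/4) — PASS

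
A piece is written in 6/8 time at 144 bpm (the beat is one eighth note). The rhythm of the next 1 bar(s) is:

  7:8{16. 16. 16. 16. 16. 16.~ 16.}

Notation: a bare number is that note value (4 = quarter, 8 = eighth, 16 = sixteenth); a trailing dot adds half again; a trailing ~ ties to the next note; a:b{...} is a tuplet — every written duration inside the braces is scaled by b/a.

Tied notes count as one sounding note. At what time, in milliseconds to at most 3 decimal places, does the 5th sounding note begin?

note 5 onset = 24/7b = 1428.571ms

1. 0.0ms @ 0 + 357.143ms (6/7)
2. 357.143ms @ 6/7 + 357.143ms (6/7)
3. 714.286ms @ 12/7 + 357.143ms (6/7)
4. 1071.429ms @ 18/7 + 357.143ms (6/7)
5. 1428.571ms @ 24/7 + 357.143ms (6/7)
6. 1785.714ms @ 30/7 + 714.286ms (12/7)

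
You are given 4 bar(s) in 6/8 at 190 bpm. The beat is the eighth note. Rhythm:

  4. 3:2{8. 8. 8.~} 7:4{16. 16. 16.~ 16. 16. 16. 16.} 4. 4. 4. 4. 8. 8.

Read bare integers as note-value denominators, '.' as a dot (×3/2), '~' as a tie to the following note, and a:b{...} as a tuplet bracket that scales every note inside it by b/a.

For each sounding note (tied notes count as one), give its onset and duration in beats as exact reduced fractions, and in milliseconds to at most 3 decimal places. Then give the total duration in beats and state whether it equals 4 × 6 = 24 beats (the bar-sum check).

1) 0.0ms=0b +947.368ms=3b
2) 947.368ms=3b +315.789ms=1b
3) 1263.158ms=4b +315.789ms=1b
4) 1578.947ms=5b +451.128ms=10/7b
5) 2030.075ms=45/7b +135.338ms=3/7b
6) 2165.414ms=48/7b +270.677ms=6/7b
7) 2436.09ms=54/7b +135.338ms=3/7b
8) 2571.429ms=57/7b +135.338ms=3/7b
9) 2706.767ms=60/7b +135.338ms=3/7b
10) 2842.105ms=9b +947.368ms=3b
11) 3789.474ms=12b +947.368ms=3b
12) 4736.842ms=15b +947.368ms=3b
13) 5684.211ms=18b +947.368ms=3b
14) 6631.579ms=21b +473.684ms=3/2b
15) 7105.263ms=45/2b +473.684ms=3/2b
Σ=24b of 24 (190bpm 6/8) — PASS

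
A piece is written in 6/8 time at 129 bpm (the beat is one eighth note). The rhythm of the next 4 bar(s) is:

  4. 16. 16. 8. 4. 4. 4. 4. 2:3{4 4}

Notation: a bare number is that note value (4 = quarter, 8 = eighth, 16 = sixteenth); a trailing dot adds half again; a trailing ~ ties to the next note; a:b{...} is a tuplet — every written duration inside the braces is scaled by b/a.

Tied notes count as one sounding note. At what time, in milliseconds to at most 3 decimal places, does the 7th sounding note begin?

1. 0.0ms @ 0 + 1395.349ms (3)
2. 1395.349ms @ 3 + 348.837ms (3/4)
3. 1744.186ms @ 15/4 + 348.837ms (3/4)
4. 2093.023ms @ 9/2 + 697.674ms (3/2)
5. 2790.698ms @ 6 + 1395.349ms (3)
6. 4186.047ms @ 9 + 1395.349ms (3)
7. 5581.395ms @ 12 + 1395.349ms (3)
8. 6976.744ms @ 15 + 1395.349ms (3)
9. 8372.093ms @ 18 + 1395.349ms (3)
10. 9767.442ms @ 21 + 1395.349ms (3)

note 7 onset = 12b = 5581.395ms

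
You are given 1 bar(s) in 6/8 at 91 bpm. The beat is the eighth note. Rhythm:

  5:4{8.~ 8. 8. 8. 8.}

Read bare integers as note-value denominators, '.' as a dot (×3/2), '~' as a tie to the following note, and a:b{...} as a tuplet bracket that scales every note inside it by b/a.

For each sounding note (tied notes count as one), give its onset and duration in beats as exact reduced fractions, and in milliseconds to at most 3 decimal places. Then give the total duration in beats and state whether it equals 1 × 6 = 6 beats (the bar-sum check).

1) 0.0ms=0b +1582.418ms=12/5b
2) 1582.418ms=12/5b +791.209ms=6/5b
3) 2373.626ms=18/5b +791.209ms=6/5b
4) 3164.835ms=24/5b +791.209ms=6/5b
Σ=6b of 6 (91bpm 6/8) — PASS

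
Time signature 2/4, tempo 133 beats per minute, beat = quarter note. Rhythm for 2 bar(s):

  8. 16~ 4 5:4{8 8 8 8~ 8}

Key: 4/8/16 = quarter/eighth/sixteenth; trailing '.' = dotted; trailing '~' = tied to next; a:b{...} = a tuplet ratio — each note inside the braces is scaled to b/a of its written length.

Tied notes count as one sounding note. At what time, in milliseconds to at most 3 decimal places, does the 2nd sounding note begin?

1. 0.0ms @ 0 + 338.346ms (3/4)
2. 338.346ms @ 3/4 + 563.91ms (5/4)
3. 902.256ms @ 2 + 180.451ms (2/5)
4. 1082.707ms @ 12/5 + 180.451ms (2/5)
5. 1263.158ms @ 14/5 + 180.451ms (2/5)
6. 1443.609ms @ 16/5 + 360.902ms (4/5)

note 2 onset = 3/4b = 338.346ms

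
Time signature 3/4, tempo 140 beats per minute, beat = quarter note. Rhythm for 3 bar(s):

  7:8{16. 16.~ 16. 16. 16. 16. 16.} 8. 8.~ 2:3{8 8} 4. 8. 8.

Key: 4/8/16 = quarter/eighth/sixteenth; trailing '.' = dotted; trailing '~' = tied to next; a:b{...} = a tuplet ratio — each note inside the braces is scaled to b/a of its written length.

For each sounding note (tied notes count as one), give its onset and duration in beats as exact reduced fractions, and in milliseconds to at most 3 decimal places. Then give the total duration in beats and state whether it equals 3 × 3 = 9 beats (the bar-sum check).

1) 0.0ms=0b +183.673ms=3/7b
2) 183.673ms=3/7b +367.347ms=6/7b
3) 551.02ms=9/7b +183.673ms=3/7b
4) 734.694ms=12/7b +183.673ms=3/7b
5) 918.367ms=15/7b +183.673ms=3/7b
6) 1102.041ms=18/7b +183.673ms=3/7b
7) 1285.714ms=3b +321.429ms=3/4b
8) 1607.143ms=15/4b +642.857ms=3/2b
9) 2250.0ms=21/4b +321.429ms=3/4b
10) 2571.429ms=6b +642.857ms=3/2b
11) 3214.286ms=15/2b +321.429ms=3/4b
12) 3535.714ms=33/4b +321.429ms=3/4b
Σ=9b of 9 (140bpm 3/4) — PASS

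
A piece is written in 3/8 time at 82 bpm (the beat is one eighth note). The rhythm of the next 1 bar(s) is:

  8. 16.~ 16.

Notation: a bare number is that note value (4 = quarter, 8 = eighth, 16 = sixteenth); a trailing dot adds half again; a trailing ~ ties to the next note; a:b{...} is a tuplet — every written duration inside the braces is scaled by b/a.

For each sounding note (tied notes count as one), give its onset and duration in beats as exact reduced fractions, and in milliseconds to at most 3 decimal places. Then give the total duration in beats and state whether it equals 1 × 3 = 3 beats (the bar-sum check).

1) 0.0ms=0b +1097.561ms=3/2b
2) 1097.561ms=3/2b +1097.561ms=3/2b
Σ=3b of 3 (82bpm 3/8) — PASS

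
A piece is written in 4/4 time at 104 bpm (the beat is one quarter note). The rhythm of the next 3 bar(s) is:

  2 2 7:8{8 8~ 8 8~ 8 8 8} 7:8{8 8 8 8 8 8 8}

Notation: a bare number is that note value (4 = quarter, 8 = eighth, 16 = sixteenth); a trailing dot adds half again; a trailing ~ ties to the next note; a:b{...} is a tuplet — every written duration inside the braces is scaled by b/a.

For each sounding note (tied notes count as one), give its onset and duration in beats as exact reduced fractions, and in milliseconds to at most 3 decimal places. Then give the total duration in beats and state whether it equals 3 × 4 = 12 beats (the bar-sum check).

1) 0.0ms=0b +1153.846ms=2b
2) 1153.846ms=2b +1153.846ms=2b
3) 2307.692ms=4b +329.67ms=4/7b
4) 2637.363ms=32/7b +659.341ms=8/7b
5) 3296.703ms=40/7b +659.341ms=8/7b
6) 3956.044ms=48/7b +329.67ms=4/7b
7) 4285.714ms=52/7b +329.67ms=4/7b
8) 4615.385ms=8b +329.67ms=4/7b
9) 4945.055ms=60/7b +329.67ms=4/7b
10) 5274.725ms=64/7b +329.67ms=4/7b
11) 5604.396ms=68/7b +329.67ms=4/7b
12) 5934.066ms=72/7b +329.67ms=4/7b
13) 6263.736ms=76/7b +329.67ms=4/7b
14) 6593.407ms=80/7b +329.67ms=4/7b
Σ=12b of 12 (104bpm 4/4) — PASS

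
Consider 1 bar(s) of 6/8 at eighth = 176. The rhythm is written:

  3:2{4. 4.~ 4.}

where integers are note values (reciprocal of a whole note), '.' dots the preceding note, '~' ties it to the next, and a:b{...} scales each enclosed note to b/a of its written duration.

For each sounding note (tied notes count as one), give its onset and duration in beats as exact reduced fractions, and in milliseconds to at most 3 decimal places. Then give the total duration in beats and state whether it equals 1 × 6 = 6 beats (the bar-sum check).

1) 0.0ms=0b +681.818ms=2b
2) 681.818ms=2b +1363.636ms=4b
Σ=6b of 6 (176bpm 6/8) — PASS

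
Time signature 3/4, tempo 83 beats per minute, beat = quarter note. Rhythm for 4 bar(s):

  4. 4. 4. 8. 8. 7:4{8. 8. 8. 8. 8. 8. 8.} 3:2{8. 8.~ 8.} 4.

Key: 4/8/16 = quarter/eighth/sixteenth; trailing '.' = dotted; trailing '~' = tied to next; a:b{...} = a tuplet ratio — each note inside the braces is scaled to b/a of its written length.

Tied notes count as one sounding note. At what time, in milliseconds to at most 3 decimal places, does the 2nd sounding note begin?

note 2 onset = 3/2b = 1084.337ms

1. 0.0ms @ 0 + 1084.337ms (3/2)
2. 1084.337ms @ 3/2 + 1084.337ms (3/2)
3. 2168.675ms @ 3 + 1084.337ms (3/2)
4. 3253.012ms @ 9/2 + 542.169ms (3/4)
5. 3795.181ms @ 21/4 + 542.169ms (3/4)
6. 4337.349ms @ 6 + 309.811ms (3/7)
7. 4647.16ms @ 45/7 + 309.811ms (3/7)
8. 4956.971ms @ 48/7 + 309.811ms (3/7)
9. 5266.781ms @ 51/7 + 309.811ms (3/7)
10. 5576.592ms @ 54/7 + 309.811ms (3/7)
11. 5886.403ms @ 57/7 + 309.811ms (3/7)
12. 6196.213ms @ 60/7 + 309.811ms (3/7)
13. 6506.024ms @ 9 + 361.446ms (1/2)
14. 6867.47ms @ 19/2 + 722.892ms (1)
15. 7590.361ms @ 21/2 + 1084.337ms (3/2)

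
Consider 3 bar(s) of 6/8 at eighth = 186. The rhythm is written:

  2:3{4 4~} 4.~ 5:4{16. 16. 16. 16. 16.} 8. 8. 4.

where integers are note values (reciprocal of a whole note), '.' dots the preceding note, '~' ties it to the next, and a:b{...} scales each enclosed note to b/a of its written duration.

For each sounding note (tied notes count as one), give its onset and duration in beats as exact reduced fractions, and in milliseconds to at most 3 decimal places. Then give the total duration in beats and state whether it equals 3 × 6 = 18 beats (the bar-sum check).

1) 0.0ms=0b +967.742ms=3b
2) 967.742ms=3b +2129.032ms=33/5b
3) 3096.774ms=48/5b +193.548ms=3/5b
4) 3290.323ms=51/5b +193.548ms=3/5b
5) 3483.871ms=54/5b +193.548ms=3/5b
6) 3677.419ms=57/5b +193.548ms=3/5b
7) 3870.968ms=12b +483.871ms=3/2b
8) 4354.839ms=27/2b +483.871ms=3/2b
9) 4838.71ms=15b +967.742ms=3b
Σ=18b of 18 (186bpm 6/8) — PASS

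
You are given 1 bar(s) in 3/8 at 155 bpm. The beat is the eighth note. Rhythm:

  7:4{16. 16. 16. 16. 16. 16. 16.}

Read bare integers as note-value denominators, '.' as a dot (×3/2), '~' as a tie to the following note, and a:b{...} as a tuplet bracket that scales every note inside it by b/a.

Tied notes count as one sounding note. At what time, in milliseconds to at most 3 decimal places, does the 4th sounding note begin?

note 4 onset = 9/7b = 497.696ms

1. 0.0ms @ 0 + 165.899ms (3/7)
2. 165.899ms @ 3/7 + 165.899ms (3/7)
3. 331.797ms @ 6/7 + 165.899ms (3/7)
4. 497.696ms @ 9/7 + 165.899ms (3/7)
5. 663.594ms @ 12/7 + 165.899ms (3/7)
6. 829.493ms @ 15/7 + 165.899ms (3/7)
7. 995.392ms @ 18/7 + 165.899ms (3/7)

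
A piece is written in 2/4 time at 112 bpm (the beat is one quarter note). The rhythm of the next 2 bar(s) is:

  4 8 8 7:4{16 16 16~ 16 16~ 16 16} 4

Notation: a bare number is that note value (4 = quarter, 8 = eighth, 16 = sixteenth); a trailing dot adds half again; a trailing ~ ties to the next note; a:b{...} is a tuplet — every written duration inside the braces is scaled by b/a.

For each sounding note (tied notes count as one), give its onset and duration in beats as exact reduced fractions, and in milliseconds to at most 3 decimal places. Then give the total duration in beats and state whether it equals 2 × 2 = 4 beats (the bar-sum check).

1) 0.0ms=0b +535.714ms=1b
2) 535.714ms=1b +267.857ms=1/2b
3) 803.571ms=3/2b +267.857ms=1/2b
4) 1071.429ms=2b +76.531ms=1/7b
5) 1147.959ms=15/7b +76.531ms=1/7b
6) 1224.49ms=16/7b +153.061ms=2/7b
7) 1377.551ms=18/7b +153.061ms=2/7b
8) 1530.612ms=20/7b +76.531ms=1/7b
9) 1607.143ms=3b +535.714ms=1b
Σ=4b of 4 (112bpm 2/4) — PASS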